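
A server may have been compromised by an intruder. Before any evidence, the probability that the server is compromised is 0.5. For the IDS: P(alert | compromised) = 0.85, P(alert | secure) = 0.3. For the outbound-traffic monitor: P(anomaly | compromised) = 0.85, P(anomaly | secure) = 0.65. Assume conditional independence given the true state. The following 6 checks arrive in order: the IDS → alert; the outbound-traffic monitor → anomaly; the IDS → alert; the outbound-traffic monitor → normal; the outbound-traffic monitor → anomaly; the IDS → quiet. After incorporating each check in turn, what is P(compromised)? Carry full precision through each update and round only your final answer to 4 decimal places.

0.5577

After the IDS='alert': P(compromised) = 0.85·0.5000 / (0.85·0.5000 + 0.3·0.5000) ≈ 0.7391
After the outbound-traffic monitor='anomaly': P(compromised) = 0.85·0.7391 / (0.85·0.7391 + 0.65·0.2609) ≈ 0.7875
After the IDS='alert': P(compromised) = 0.85·0.7875 / (0.85·0.7875 + 0.3·0.2125) ≈ 0.9130
After the outbound-traffic monitor='normal': P(compromised) = 0.15·0.9130 / (0.15·0.9130 + 0.35·0.0870) ≈ 0.8182
After the outbound-traffic monitor='anomaly': P(compromised) = 0.85·0.8182 / (0.85·0.8182 + 0.65·0.1818) ≈ 0.8547
After the IDS='quiet': P(compromised) = 0.15·0.8547 / (0.15·0.8547 + 0.7·0.1453) ≈ 0.5577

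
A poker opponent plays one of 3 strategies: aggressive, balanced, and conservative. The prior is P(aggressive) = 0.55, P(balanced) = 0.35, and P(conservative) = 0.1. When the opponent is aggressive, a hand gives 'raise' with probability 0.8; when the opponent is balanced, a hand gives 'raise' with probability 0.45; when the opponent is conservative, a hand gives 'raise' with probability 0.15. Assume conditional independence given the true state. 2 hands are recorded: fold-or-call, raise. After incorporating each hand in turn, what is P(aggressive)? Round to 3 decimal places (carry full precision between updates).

0.470

Apply Bayes' rule sequentially, carrying P(aggressive) forward.
After 'fold-or-call': normaliser = 0.2·0.5500 + 0.55·0.3500 + 0.85·0.1000; P(aggressive) ≈ 0.2839, P(balanced) ≈ 0.4968, P(conservative) ≈ 0.2194
After 'raise': normaliser = 0.8·0.2839 + 0.45·0.4968 + 0.15·0.2194; P(aggressive) ≈ 0.4696, P(balanced) ≈ 0.4623, P(conservative) ≈ 0.0680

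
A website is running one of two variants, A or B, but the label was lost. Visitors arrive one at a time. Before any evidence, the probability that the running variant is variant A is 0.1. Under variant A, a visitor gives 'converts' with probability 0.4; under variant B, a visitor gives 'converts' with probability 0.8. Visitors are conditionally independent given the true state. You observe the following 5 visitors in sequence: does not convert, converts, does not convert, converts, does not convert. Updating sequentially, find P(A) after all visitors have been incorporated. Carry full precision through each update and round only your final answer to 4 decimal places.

Apply Bayes' rule sequentially, carrying P(A) forward.
After 'does not convert': P(A) = 0.6·0.1000 / (0.6·0.1000 + 0.2·0.9000) ≈ 0.2500
After 'converts': P(A) = 0.4·0.2500 / (0.4·0.2500 + 0.8·0.7500) ≈ 0.1429
After 'does not convert': P(A) = 0.6·0.1429 / (0.6·0.1429 + 0.2·0.8571) ≈ 0.3333
After 'converts': P(A) = 0.4·0.3333 / (0.4·0.3333 + 0.8·0.6667) ≈ 0.2000
After 'does not convert': P(A) = 0.6·0.2000 / (0.6·0.2000 + 0.2·0.8000) ≈ 0.4286

0.4286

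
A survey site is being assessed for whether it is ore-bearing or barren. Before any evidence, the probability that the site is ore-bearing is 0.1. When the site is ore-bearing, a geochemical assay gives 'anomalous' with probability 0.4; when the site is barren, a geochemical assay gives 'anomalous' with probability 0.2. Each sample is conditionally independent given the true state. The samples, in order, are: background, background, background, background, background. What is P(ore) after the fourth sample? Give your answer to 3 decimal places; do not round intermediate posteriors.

After 'background': P(ore) = 0.6·0.1000 / (0.6·0.1000 + 0.8·0.9000) ≈ 0.0769
After 'background': P(ore) = 0.6·0.0769 / (0.6·0.0769 + 0.8·0.9231) ≈ 0.0588
After 'background': P(ore) = 0.6·0.0588 / (0.6·0.0588 + 0.8·0.9412) ≈ 0.0448
After 'background': P(ore) = 0.6·0.0448 / (0.6·0.0448 + 0.8·0.9552) ≈ 0.0340

0.034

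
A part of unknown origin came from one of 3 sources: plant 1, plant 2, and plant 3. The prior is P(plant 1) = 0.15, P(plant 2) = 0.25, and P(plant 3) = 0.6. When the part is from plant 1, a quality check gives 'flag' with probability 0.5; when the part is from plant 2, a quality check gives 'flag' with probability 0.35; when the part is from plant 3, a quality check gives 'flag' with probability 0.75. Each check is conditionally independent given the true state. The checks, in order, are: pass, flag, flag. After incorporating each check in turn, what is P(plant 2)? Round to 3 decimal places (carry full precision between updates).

0.162

After 'pass': normaliser = 0.5·0.1500 + 0.65·0.2500 + 0.25·0.6000; P(plant 1) ≈ 0.1935, P(plant 2) ≈ 0.4194, P(plant 3) ≈ 0.3871
After 'flag': normaliser = 0.5·0.1935 + 0.35·0.4194 + 0.75·0.3871; P(plant 1) ≈ 0.1813, P(plant 2) ≈ 0.2749, P(plant 3) ≈ 0.5438
After 'flag': normaliser = 0.5·0.1813 + 0.35·0.2749 + 0.75·0.5438; P(plant 1) ≈ 0.1524, P(plant 2) ≈ 0.1618, P(plant 3) ≈ 0.6858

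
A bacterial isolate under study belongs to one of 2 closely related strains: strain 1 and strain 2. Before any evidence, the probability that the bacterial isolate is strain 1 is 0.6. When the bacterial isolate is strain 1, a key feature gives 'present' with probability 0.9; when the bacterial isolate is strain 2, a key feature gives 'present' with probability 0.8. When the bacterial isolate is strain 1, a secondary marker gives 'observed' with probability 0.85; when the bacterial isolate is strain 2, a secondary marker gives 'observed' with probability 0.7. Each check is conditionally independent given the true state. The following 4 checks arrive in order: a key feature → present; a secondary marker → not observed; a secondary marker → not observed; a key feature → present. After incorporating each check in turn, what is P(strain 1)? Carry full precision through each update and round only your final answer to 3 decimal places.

After a key feature='present': P(strain 1) = 0.9·0.6000 / (0.9·0.6000 + 0.8·0.4000) ≈ 0.6279
After a secondary marker='not observed': P(strain 1) = 0.15·0.6279 / (0.15·0.6279 + 0.3·0.3721) ≈ 0.4576
After a secondary marker='not observed': P(strain 1) = 0.15·0.4576 / (0.15·0.4576 + 0.3·0.5424) ≈ 0.2967
After a key feature='present': P(strain 1) = 0.9·0.2967 / (0.9·0.2967 + 0.8·0.7033) ≈ 0.3219

0.322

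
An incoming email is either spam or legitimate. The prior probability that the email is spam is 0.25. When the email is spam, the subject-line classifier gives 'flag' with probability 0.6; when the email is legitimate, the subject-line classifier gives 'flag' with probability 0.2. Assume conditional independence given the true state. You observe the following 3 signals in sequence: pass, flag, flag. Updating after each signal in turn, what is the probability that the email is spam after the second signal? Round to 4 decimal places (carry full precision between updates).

0.3333

Each posterior becomes the prior for the next update.
After 'pass': P(spam) = 0.4·0.2500 / (0.4·0.2500 + 0.8·0.7500) ≈ 0.1429
After 'flag': P(spam) = 0.6·0.1429 / (0.6·0.1429 + 0.2·0.8571) ≈ 0.3333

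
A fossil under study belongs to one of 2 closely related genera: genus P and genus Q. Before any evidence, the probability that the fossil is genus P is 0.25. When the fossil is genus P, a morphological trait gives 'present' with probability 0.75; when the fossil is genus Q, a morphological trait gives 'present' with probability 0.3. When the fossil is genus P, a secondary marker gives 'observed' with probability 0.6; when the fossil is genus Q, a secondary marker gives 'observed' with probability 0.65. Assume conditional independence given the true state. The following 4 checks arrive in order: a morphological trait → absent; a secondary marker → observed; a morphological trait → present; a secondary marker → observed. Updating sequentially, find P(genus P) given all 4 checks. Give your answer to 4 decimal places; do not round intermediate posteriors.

After a morphological trait='absent': P(genus P) = 0.25·0.2500 / (0.25·0.2500 + 0.7·0.7500) ≈ 0.1064
After a secondary marker='observed': P(genus P) = 0.6·0.1064 / (0.6·0.1064 + 0.65·0.8936) ≈ 0.0990
After a morphological trait='present': P(genus P) = 0.75·0.0990 / (0.75·0.0990 + 0.3·0.9010) ≈ 0.2155
After a secondary marker='observed': P(genus P) = 0.6·0.2155 / (0.6·0.2155 + 0.65·0.7845) ≈ 0.2023

0.2023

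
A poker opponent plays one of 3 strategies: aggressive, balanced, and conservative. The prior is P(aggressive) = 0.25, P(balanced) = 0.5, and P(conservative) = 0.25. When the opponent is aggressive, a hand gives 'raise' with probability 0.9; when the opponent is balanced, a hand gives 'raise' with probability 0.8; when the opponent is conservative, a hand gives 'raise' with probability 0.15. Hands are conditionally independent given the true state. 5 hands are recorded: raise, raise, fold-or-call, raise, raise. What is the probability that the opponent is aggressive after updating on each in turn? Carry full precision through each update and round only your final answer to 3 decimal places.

0.285

Each posterior becomes the prior for the next update.
After 'raise': normaliser = 0.9·0.2500 + 0.8·0.5000 + 0.15·0.2500; P(aggressive) ≈ 0.3396, P(balanced) ≈ 0.6038, P(conservative) ≈ 0.0566
After 'raise': normaliser = 0.9·0.3396 + 0.8·0.6038 + 0.15·0.0566; P(aggressive) ≈ 0.3834, P(balanced) ≈ 0.6059, P(conservative) ≈ 0.0107
After 'fold-or-call': normaliser = 0.1·0.3834 + 0.2·0.6059 + 0.85·0.0107; P(aggressive) ≈ 0.2274, P(balanced) ≈ 0.7188, P(conservative) ≈ 0.0537
After 'raise': normaliser = 0.9·0.2274 + 0.8·0.7188 + 0.15·0.0537; P(aggressive) ≈ 0.2598, P(balanced) ≈ 0.7299, P(conservative) ≈ 0.0102
After 'raise': normaliser = 0.9·0.2598 + 0.8·0.7299 + 0.15·0.0102; P(aggressive) ≈ 0.2854, P(balanced) ≈ 0.7127, P(conservative) ≈ 0.0019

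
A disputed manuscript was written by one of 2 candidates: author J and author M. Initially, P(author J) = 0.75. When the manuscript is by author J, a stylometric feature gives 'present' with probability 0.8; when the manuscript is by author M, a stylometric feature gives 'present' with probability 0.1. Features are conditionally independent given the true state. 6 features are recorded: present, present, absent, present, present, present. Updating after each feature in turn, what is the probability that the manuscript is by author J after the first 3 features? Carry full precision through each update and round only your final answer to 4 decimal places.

After 'present': P(author J) = 0.8·0.7500 / (0.8·0.7500 + 0.1·0.2500) ≈ 0.9600
After 'present': P(author J) = 0.8·0.9600 / (0.8·0.9600 + 0.1·0.0400) ≈ 0.9948
After 'absent': P(author J) = 0.2·0.9948 / (0.2·0.9948 + 0.9·0.0052) ≈ 0.9771

0.9771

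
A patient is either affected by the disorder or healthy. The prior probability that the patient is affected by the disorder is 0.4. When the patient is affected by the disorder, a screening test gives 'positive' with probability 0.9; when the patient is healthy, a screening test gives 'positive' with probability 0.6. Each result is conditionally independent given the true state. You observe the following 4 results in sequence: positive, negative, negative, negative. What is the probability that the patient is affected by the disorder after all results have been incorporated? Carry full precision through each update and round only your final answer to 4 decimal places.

0.0154

After 'positive': P(affected) = 0.9·0.4000 / (0.9·0.4000 + 0.6·0.6000) ≈ 0.5000
After 'negative': P(affected) = 0.1·0.5000 / (0.1·0.5000 + 0.4·0.5000) ≈ 0.2000
After 'negative': P(affected) = 0.1·0.2000 / (0.1·0.2000 + 0.4·0.8000) ≈ 0.0588
After 'negative': P(affected) = 0.1·0.0588 / (0.1·0.0588 + 0.4·0.9412) ≈ 0.0154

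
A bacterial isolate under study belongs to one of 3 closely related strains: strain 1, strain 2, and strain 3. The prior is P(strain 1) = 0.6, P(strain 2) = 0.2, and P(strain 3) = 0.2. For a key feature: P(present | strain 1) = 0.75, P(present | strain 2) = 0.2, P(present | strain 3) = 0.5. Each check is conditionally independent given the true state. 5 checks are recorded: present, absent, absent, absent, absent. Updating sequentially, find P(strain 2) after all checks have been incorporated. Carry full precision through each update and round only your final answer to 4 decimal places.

0.6717

After 'present': normaliser = 0.75·0.6000 + 0.2·0.2000 + 0.5·0.2000; P(strain 1) ≈ 0.7627, P(strain 2) ≈ 0.0678, P(strain 3) ≈ 0.1695
After 'absent': normaliser = 0.25·0.7627 + 0.8·0.0678 + 0.5·0.1695; P(strain 1) ≈ 0.5784, P(strain 2) ≈ 0.1645, P(strain 3) ≈ 0.2571
After 'absent': normaliser = 0.25·0.5784 + 0.8·0.1645 + 0.5·0.2571; P(strain 1) ≈ 0.3573, P(strain 2) ≈ 0.3252, P(strain 3) ≈ 0.3176
After 'absent': normaliser = 0.25·0.3573 + 0.8·0.3252 + 0.5·0.3176; P(strain 1) ≈ 0.1757, P(strain 2) ≈ 0.5119, P(strain 3) ≈ 0.3124
After 'absent': normaliser = 0.25·0.1757 + 0.8·0.5119 + 0.5·0.3124; P(strain 1) ≈ 0.0721, P(strain 2) ≈ 0.6717, P(strain 3) ≈ 0.2562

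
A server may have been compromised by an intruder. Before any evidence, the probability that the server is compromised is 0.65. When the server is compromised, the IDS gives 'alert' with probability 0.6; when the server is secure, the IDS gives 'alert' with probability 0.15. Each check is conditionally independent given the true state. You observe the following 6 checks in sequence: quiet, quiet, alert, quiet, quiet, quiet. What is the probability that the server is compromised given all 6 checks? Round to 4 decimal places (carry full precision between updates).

0.1463

After 'quiet': P(compromised) = 0.4·0.6500 / (0.4·0.6500 + 0.85·0.3500) ≈ 0.4664
After 'quiet': P(compromised) = 0.4·0.4664 / (0.4·0.4664 + 0.85·0.5336) ≈ 0.2914
After 'alert': P(compromised) = 0.6·0.2914 / (0.6·0.2914 + 0.15·0.7086) ≈ 0.6219
After 'quiet': P(compromised) = 0.4·0.6219 / (0.4·0.6219 + 0.85·0.3781) ≈ 0.4364
After 'quiet': P(compromised) = 0.4·0.4364 / (0.4·0.4364 + 0.85·0.5636) ≈ 0.2670
After 'quiet': P(compromised) = 0.4·0.2670 / (0.4·0.2670 + 0.85·0.7330) ≈ 0.1463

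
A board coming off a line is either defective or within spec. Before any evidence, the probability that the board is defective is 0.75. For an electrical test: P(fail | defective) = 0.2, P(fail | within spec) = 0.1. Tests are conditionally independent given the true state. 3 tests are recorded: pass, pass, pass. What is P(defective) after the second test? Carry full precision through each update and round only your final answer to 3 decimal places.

After 'pass': P(defective) = 0.8·0.7500 / (0.8·0.7500 + 0.9·0.2500) ≈ 0.7273
After 'pass': P(defective) = 0.8·0.7273 / (0.8·0.7273 + 0.9·0.2727) ≈ 0.7033

0.703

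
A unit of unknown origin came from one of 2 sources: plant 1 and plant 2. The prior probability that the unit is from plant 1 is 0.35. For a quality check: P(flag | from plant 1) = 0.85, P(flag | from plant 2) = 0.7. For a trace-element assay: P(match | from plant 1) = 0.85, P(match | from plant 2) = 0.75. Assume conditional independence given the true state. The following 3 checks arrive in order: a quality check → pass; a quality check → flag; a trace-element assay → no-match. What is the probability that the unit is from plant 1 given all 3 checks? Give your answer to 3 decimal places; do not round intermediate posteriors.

0.164

After a quality check='pass': P(plant 1) = 0.15·0.3500 / (0.15·0.3500 + 0.3·0.6500) ≈ 0.2121
After a quality check='flag': P(plant 1) = 0.85·0.2121 / (0.85·0.2121 + 0.7·0.7879) ≈ 0.2464
After a trace-element assay='no-match': P(plant 1) = 0.15·0.2464 / (0.15·0.2464 + 0.25·0.7536) ≈ 0.1640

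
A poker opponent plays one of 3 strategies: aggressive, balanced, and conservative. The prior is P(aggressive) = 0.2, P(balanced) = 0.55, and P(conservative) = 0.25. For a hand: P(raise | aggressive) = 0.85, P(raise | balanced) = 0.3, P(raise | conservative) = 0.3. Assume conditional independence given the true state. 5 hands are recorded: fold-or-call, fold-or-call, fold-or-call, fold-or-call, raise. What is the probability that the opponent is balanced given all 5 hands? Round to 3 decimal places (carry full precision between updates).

After 'fold-or-call': normaliser = 0.15·0.2000 + 0.7·0.5500 + 0.7·0.2500; P(aggressive) ≈ 0.0508, P(balanced) ≈ 0.6525, P(conservative) ≈ 0.2966
After 'fold-or-call': normaliser = 0.15·0.0508 + 0.7·0.6525 + 0.7·0.2966; P(aggressive) ≈ 0.0113, P(balanced) ≈ 0.6797, P(conservative) ≈ 0.3090
After 'fold-or-call': normaliser = 0.15·0.0113 + 0.7·0.6797 + 0.7·0.3090; P(aggressive) ≈ 0.0025, P(balanced) ≈ 0.6858, P(conservative) ≈ 0.3117
After 'fold-or-call': normaliser = 0.15·0.0025 + 0.7·0.6858 + 0.7·0.3117; P(aggressive) ≈ 0.0005, P(balanced) ≈ 0.6871, P(conservative) ≈ 0.3123
After 'raise': normaliser = 0.85·0.0005 + 0.3·0.6871 + 0.3·0.3123; P(aggressive) ≈ 0.0015, P(balanced) ≈ 0.6865, P(conservative) ≈ 0.3120

0.686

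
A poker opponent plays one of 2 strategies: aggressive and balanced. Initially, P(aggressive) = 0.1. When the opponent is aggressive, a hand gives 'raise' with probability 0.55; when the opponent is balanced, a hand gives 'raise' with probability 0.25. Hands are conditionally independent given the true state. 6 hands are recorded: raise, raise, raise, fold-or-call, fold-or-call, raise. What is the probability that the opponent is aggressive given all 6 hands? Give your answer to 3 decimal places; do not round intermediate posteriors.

After 'raise': P(aggressive) = 0.55·0.1000 / (0.55·0.1000 + 0.25·0.9000) ≈ 0.1964
After 'raise': P(aggressive) = 0.55·0.1964 / (0.55·0.1964 + 0.25·0.8036) ≈ 0.3497
After 'raise': P(aggressive) = 0.55·0.3497 / (0.55·0.3497 + 0.25·0.6503) ≈ 0.5419
After 'fold-or-call': P(aggressive) = 0.45·0.5419 / (0.45·0.5419 + 0.75·0.4581) ≈ 0.4152
After 'fold-or-call': P(aggressive) = 0.45·0.4152 / (0.45·0.4152 + 0.75·0.5848) ≈ 0.2987
After 'raise': P(aggressive) = 0.55·0.2987 / (0.55·0.2987 + 0.25·0.7013) ≈ 0.4837

0.484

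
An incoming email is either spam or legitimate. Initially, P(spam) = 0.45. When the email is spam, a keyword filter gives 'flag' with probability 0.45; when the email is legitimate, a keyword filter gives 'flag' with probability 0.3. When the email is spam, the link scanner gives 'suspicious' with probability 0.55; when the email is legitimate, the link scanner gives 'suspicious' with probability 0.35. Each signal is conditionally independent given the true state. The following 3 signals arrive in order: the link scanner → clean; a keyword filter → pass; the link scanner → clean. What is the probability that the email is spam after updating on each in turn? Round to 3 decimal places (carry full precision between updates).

0.236

After the link scanner='clean': P(spam) = 0.45·0.4500 / (0.45·0.4500 + 0.65·0.5500) ≈ 0.3616
After a keyword filter='pass': P(spam) = 0.55·0.3616 / (0.55·0.3616 + 0.7·0.6384) ≈ 0.3080
After the link scanner='clean': P(spam) = 0.45·0.3080 / (0.45·0.3080 + 0.65·0.6920) ≈ 0.2355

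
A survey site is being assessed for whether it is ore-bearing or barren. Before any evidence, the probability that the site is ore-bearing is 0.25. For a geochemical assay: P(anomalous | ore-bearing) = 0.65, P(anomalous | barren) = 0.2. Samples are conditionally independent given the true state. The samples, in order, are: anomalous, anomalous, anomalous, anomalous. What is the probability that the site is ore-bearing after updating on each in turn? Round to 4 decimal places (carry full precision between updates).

0.9738

After 'anomalous': P(ore) = 0.65·0.2500 / (0.65·0.2500 + 0.2·0.7500) ≈ 0.5200
After 'anomalous': P(ore) = 0.65·0.5200 / (0.65·0.5200 + 0.2·0.4800) ≈ 0.7788
After 'anomalous': P(ore) = 0.65·0.7788 / (0.65·0.7788 + 0.2·0.2212) ≈ 0.9196
After 'anomalous': P(ore) = 0.65·0.9196 / (0.65·0.9196 + 0.2·0.0804) ≈ 0.9738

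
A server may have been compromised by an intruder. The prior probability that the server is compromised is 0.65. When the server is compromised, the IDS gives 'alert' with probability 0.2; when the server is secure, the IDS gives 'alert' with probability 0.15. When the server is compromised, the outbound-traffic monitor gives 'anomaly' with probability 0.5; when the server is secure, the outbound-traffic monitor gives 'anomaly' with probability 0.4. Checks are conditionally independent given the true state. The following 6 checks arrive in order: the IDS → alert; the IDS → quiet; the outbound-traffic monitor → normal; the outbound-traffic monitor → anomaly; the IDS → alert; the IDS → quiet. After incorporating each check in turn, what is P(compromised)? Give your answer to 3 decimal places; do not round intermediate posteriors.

After the IDS='alert': P(compromised) = 0.2·0.6500 / (0.2·0.6500 + 0.15·0.3500) ≈ 0.7123
After the IDS='quiet': P(compromised) = 0.8·0.7123 / (0.8·0.7123 + 0.85·0.2877) ≈ 0.6997
After the outbound-traffic monitor='normal': P(compromised) = 0.5·0.6997 / (0.5·0.6997 + 0.6·0.3003) ≈ 0.6601
After the outbound-traffic monitor='anomaly': P(compromised) = 0.5·0.6601 / (0.5·0.6601 + 0.4·0.3399) ≈ 0.7083
After the IDS='alert': P(compromised) = 0.2·0.7083 / (0.2·0.7083 + 0.15·0.2917) ≈ 0.7640
After the IDS='quiet': P(compromised) = 0.8·0.7640 / (0.8·0.7640 + 0.85·0.2360) ≈ 0.7529

0.753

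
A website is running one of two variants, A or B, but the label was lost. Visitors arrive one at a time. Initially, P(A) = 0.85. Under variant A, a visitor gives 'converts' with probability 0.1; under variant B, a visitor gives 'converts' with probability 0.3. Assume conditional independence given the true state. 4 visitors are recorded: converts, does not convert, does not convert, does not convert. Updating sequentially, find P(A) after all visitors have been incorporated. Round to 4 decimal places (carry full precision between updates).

0.8006

After 'converts': P(A) = 0.1·0.8500 / (0.1·0.8500 + 0.3·0.1500) ≈ 0.6538
After 'does not convert': P(A) = 0.9·0.6538 / (0.9·0.6538 + 0.7·0.3462) ≈ 0.7083
After 'does not convert': P(A) = 0.9·0.7083 / (0.9·0.7083 + 0.7·0.2917) ≈ 0.7574
After 'does not convert': P(A) = 0.9·0.7574 / (0.9·0.7574 + 0.7·0.2426) ≈ 0.8006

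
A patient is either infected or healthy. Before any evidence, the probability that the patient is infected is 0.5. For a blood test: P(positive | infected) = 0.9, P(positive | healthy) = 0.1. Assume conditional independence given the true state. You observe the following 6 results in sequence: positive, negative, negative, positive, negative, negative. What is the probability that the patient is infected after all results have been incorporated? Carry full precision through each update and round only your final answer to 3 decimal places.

0.012

Each posterior becomes the prior for the next update.
After 'positive': P(infected) = 0.9·0.5000 / (0.9·0.5000 + 0.1·0.5000) ≈ 0.9000
After 'negative': P(infected) = 0.1·0.9000 / (0.1·0.9000 + 0.9·0.1000) ≈ 0.5000
After 'negative': P(infected) = 0.1·0.5000 / (0.1·0.5000 + 0.9·0.5000) ≈ 0.1000
After 'positive': P(infected) = 0.9·0.1000 / (0.9·0.1000 + 0.1·0.9000) ≈ 0.5000
After 'negative': P(infected) = 0.1·0.5000 / (0.1·0.5000 + 0.9·0.5000) ≈ 0.1000
After 'negative': P(infected) = 0.1·0.1000 / (0.1·0.1000 + 0.9·0.9000) ≈ 0.0122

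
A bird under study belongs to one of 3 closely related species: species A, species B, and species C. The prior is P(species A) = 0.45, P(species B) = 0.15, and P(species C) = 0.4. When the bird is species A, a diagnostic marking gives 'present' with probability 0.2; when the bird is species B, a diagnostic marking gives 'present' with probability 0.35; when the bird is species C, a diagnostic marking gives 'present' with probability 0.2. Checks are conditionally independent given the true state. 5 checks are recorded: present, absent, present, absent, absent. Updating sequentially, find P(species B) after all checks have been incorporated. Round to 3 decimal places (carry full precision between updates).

0.225

Each posterior becomes the prior for the next update.
After 'present': normaliser = 0.2·0.4500 + 0.35·0.1500 + 0.2·0.4000; P(species A) ≈ 0.4045, P(species B) ≈ 0.2360, P(species C) ≈ 0.3596
After 'absent': normaliser = 0.8·0.4045 + 0.65·0.2360 + 0.8·0.3596; P(species A) ≈ 0.4232, P(species B) ≈ 0.2006, P(species C) ≈ 0.3762
After 'present': normaliser = 0.2·0.4232 + 0.35·0.2006 + 0.2·0.3762; P(species A) ≈ 0.3679, P(species B) ≈ 0.3051, P(species C) ≈ 0.3270
After 'absent': normaliser = 0.8·0.3679 + 0.65·0.3051 + 0.8·0.3270; P(species A) ≈ 0.3902, P(species B) ≈ 0.2630, P(species C) ≈ 0.3468
After 'absent': normaliser = 0.8·0.3902 + 0.65·0.2630 + 0.8·0.3468; P(species A) ≈ 0.4104, P(species B) ≈ 0.2247, P(species C) ≈ 0.3648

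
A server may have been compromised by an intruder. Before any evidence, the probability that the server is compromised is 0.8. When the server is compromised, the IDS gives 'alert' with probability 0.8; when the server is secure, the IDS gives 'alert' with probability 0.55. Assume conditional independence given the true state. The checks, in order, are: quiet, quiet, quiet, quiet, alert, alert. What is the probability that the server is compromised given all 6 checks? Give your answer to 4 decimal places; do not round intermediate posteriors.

0.2482

After 'quiet': P(compromised) = 0.2·0.8000 / (0.2·0.8000 + 0.45·0.2000) ≈ 0.6400
After 'quiet': P(compromised) = 0.2·0.6400 / (0.2·0.6400 + 0.45·0.3600) ≈ 0.4414
After 'quiet': P(compromised) = 0.2·0.4414 / (0.2·0.4414 + 0.45·0.5586) ≈ 0.2599
After 'quiet': P(compromised) = 0.2·0.2599 / (0.2·0.2599 + 0.45·0.7401) ≈ 0.1350
After 'alert': P(compromised) = 0.8·0.1350 / (0.8·0.1350 + 0.55·0.8650) ≈ 0.1850
After 'alert': P(compromised) = 0.8·0.1850 / (0.8·0.1850 + 0.55·0.8150) ≈ 0.2482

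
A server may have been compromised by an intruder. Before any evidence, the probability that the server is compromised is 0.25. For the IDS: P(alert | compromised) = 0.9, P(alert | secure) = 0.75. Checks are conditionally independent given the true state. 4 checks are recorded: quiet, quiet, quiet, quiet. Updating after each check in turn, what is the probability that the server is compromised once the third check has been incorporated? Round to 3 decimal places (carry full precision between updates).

0.021

Apply Bayes' rule sequentially, carrying P(compromised) forward.
After 'quiet': P(compromised) = 0.1·0.2500 / (0.1·0.2500 + 0.25·0.7500) ≈ 0.1176
After 'quiet': P(compromised) = 0.1·0.1176 / (0.1·0.1176 + 0.25·0.8824) ≈ 0.0506
After 'quiet': P(compromised) = 0.1·0.0506 / (0.1·0.0506 + 0.25·0.9494) ≈ 0.0209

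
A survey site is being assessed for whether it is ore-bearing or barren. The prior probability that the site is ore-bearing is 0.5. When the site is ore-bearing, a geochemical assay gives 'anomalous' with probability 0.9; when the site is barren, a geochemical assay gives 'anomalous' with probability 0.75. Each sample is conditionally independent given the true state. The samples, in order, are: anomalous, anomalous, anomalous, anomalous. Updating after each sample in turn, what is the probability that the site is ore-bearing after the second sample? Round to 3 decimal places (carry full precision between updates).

0.590

Each posterior becomes the prior for the next update.
After 'anomalous': P(ore) = 0.9·0.5000 / (0.9·0.5000 + 0.75·0.5000) ≈ 0.5455
After 'anomalous': P(ore) = 0.9·0.5455 / (0.9·0.5455 + 0.75·0.4545) ≈ 0.5902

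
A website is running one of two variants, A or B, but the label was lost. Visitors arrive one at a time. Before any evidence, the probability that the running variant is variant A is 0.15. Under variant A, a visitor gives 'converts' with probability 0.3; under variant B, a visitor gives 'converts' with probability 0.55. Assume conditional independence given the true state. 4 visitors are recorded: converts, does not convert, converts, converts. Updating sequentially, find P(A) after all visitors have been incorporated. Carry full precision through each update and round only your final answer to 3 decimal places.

0.043

Apply Bayes' rule sequentially, carrying P(A) forward.
After 'converts': P(A) = 0.3·0.1500 / (0.3·0.1500 + 0.55·0.8500) ≈ 0.0878
After 'does not convert': P(A) = 0.7·0.0878 / (0.7·0.0878 + 0.45·0.9122) ≈ 0.1302
After 'converts': P(A) = 0.3·0.1302 / (0.3·0.1302 + 0.55·0.8698) ≈ 0.0755
After 'converts': P(A) = 0.3·0.0755 / (0.3·0.0755 + 0.55·0.9245) ≈ 0.0426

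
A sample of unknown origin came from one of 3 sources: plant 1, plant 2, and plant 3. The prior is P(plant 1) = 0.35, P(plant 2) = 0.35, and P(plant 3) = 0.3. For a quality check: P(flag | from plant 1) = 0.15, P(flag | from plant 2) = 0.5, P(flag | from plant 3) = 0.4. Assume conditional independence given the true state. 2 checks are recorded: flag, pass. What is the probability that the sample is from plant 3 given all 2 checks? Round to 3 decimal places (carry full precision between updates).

Apply Bayes' rule sequentially, carrying P(plant 3) forward.
After 'flag': normaliser = 0.15·0.3500 + 0.5·0.3500 + 0.4·0.3000; P(plant 1) ≈ 0.1511, P(plant 2) ≈ 0.5036, P(plant 3) ≈ 0.3453
After 'pass': normaliser = 0.85·0.1511 + 0.5·0.5036 + 0.6·0.3453; P(plant 1) ≈ 0.2186, P(plant 2) ≈ 0.4287, P(plant 3) ≈ 0.3527

0.353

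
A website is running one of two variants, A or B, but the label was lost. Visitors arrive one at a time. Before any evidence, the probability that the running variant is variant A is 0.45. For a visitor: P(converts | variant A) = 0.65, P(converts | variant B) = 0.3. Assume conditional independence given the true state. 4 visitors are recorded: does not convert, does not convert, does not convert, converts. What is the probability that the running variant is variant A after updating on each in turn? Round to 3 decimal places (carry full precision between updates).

After 'does not convert': P(A) = 0.35·0.4500 / (0.35·0.4500 + 0.7·0.5500) ≈ 0.2903
After 'does not convert': P(A) = 0.35·0.2903 / (0.35·0.2903 + 0.7·0.7097) ≈ 0.1698
After 'does not convert': P(A) = 0.35·0.1698 / (0.35·0.1698 + 0.7·0.8302) ≈ 0.0928
After 'converts': P(A) = 0.65·0.0928 / (0.65·0.0928 + 0.3·0.9072) ≈ 0.1814

0.181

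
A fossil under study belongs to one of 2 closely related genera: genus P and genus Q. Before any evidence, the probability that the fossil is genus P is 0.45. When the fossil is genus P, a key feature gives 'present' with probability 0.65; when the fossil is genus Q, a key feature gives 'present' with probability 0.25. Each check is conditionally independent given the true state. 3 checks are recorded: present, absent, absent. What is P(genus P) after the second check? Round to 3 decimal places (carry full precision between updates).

Each posterior becomes the prior for the next update.
After 'present': P(genus P) = 0.65·0.4500 / (0.65·0.4500 + 0.25·0.5500) ≈ 0.6802
After 'absent': P(genus P) = 0.35·0.6802 / (0.35·0.6802 + 0.75·0.3198) ≈ 0.4982

0.498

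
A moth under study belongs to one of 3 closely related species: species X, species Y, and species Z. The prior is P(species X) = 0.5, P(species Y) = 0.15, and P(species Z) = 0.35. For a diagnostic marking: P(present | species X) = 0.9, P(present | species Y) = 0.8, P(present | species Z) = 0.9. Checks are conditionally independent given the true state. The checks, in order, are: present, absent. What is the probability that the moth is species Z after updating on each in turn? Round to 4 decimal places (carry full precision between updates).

Apply Bayes' rule sequentially, carrying P(species Z) forward.
After 'present': normaliser = 0.9·0.5000 + 0.8·0.1500 + 0.9·0.3500; P(species X) ≈ 0.5085, P(species Y) ≈ 0.1356, P(species Z) ≈ 0.3559
After 'absent': normaliser = 0.1·0.5085 + 0.2·0.1356 + 0.1·0.3559; P(species X) ≈ 0.4478, P(species Y) ≈ 0.2388, P(species Z) ≈ 0.3134

0.3134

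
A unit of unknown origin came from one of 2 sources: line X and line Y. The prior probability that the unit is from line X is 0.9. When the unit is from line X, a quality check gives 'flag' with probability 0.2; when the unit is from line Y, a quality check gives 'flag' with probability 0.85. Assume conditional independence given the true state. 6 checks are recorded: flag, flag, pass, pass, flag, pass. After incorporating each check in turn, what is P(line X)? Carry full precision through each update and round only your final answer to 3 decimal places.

After 'flag': P(line X) = 0.2·0.9000 / (0.2·0.9000 + 0.85·0.1000) ≈ 0.6792
After 'flag': P(line X) = 0.2·0.6792 / (0.2·0.6792 + 0.85·0.3208) ≈ 0.3326
After 'pass': P(line X) = 0.8·0.3326 / (0.8·0.3326 + 0.15·0.6674) ≈ 0.7266
After 'pass': P(line X) = 0.8·0.7266 / (0.8·0.7266 + 0.15·0.2734) ≈ 0.9341
After 'flag': P(line X) = 0.2·0.9341 / (0.2·0.9341 + 0.85·0.0659) ≈ 0.7693
After 'pass': P(line X) = 0.8·0.7693 / (0.8·0.7693 + 0.15·0.2307) ≈ 0.9468

0.947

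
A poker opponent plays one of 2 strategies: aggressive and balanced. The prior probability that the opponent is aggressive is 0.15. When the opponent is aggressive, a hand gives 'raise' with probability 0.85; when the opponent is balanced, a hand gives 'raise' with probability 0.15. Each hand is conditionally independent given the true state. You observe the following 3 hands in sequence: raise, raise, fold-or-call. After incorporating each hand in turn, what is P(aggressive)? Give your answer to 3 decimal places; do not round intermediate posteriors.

0.500

After 'raise': P(aggressive) = 0.85·0.1500 / (0.85·0.1500 + 0.15·0.8500) ≈ 0.5000
After 'raise': P(aggressive) = 0.85·0.5000 / (0.85·0.5000 + 0.15·0.5000) ≈ 0.8500
After 'fold-or-call': P(aggressive) = 0.15·0.8500 / (0.15·0.8500 + 0.85·0.1500) ≈ 0.5000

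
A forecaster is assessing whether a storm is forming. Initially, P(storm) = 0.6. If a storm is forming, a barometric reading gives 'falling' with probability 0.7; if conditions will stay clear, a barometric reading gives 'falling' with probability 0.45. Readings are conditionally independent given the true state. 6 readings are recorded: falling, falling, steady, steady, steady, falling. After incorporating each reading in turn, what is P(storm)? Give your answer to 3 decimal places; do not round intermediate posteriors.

0.478

After 'falling': P(storm) = 0.7·0.6000 / (0.7·0.6000 + 0.45·0.4000) ≈ 0.7000
After 'falling': P(storm) = 0.7·0.7000 / (0.7·0.7000 + 0.45·0.3000) ≈ 0.7840
After 'steady': P(storm) = 0.3·0.7840 / (0.3·0.7840 + 0.55·0.2160) ≈ 0.6644
After 'steady': P(storm) = 0.3·0.6644 / (0.3·0.6644 + 0.55·0.3356) ≈ 0.5192
After 'steady': P(storm) = 0.3·0.5192 / (0.3·0.5192 + 0.55·0.4808) ≈ 0.3707
After 'falling': P(storm) = 0.7·0.3707 / (0.7·0.3707 + 0.45·0.6293) ≈ 0.4782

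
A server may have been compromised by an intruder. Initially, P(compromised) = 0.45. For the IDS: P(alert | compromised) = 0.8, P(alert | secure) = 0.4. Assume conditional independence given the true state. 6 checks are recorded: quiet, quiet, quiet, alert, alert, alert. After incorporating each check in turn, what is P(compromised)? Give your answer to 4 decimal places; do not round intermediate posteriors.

Each posterior becomes the prior for the next update.
After 'quiet': P(compromised) = 0.2·0.4500 / (0.2·0.4500 + 0.6·0.5500) ≈ 0.2143
After 'quiet': P(compromised) = 0.2·0.2143 / (0.2·0.2143 + 0.6·0.7857) ≈ 0.0833
After 'quiet': P(compromised) = 0.2·0.0833 / (0.2·0.0833 + 0.6·0.9167) ≈ 0.0294
After 'alert': P(compromised) = 0.8·0.0294 / (0.8·0.0294 + 0.4·0.9706) ≈ 0.0571
After 'alert': P(compromised) = 0.8·0.0571 / (0.8·0.0571 + 0.4·0.9429) ≈ 0.1081
After 'alert': P(compromised) = 0.8·0.1081 / (0.8·0.1081 + 0.4·0.8919) ≈ 0.1951

0.1951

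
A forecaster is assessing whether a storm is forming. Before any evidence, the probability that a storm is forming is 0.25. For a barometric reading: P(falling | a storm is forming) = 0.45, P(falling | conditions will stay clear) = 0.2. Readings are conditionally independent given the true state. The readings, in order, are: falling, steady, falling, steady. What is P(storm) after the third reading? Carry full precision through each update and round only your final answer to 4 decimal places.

0.5371

Apply Bayes' rule sequentially, carrying P(storm) forward.
After 'falling': P(storm) = 0.45·0.2500 / (0.45·0.2500 + 0.2·0.7500) ≈ 0.4286
After 'steady': P(storm) = 0.55·0.4286 / (0.55·0.4286 + 0.8·0.5714) ≈ 0.3402
After 'falling': P(storm) = 0.45·0.3402 / (0.45·0.3402 + 0.2·0.6598) ≈ 0.5371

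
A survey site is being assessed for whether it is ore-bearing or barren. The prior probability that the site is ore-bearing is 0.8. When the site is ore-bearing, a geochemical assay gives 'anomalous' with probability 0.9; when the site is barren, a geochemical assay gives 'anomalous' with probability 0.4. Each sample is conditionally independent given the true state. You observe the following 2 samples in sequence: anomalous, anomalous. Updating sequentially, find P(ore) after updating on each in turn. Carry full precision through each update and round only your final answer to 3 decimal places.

After 'anomalous': P(ore) = 0.9·0.8000 / (0.9·0.8000 + 0.4·0.2000) ≈ 0.9000
After 'anomalous': P(ore) = 0.9·0.9000 / (0.9·0.9000 + 0.4·0.1000) ≈ 0.9529

0.953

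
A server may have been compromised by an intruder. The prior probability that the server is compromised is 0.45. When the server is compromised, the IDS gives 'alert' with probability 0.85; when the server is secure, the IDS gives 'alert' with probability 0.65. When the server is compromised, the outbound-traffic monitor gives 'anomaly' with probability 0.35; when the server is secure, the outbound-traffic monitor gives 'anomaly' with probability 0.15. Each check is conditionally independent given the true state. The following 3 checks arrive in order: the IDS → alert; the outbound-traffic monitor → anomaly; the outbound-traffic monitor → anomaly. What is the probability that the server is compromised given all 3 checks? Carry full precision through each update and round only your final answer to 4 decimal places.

0.8535

Apply Bayes' rule sequentially, carrying P(compromised) forward.
After the IDS='alert': P(compromised) = 0.85·0.4500 / (0.85·0.4500 + 0.65·0.5500) ≈ 0.5169
After the outbound-traffic monitor='anomaly': P(compromised) = 0.35·0.5169 / (0.35·0.5169 + 0.15·0.4831) ≈ 0.7140
After the outbound-traffic monitor='anomaly': P(compromised) = 0.35·0.7140 / (0.35·0.7140 + 0.15·0.2860) ≈ 0.8535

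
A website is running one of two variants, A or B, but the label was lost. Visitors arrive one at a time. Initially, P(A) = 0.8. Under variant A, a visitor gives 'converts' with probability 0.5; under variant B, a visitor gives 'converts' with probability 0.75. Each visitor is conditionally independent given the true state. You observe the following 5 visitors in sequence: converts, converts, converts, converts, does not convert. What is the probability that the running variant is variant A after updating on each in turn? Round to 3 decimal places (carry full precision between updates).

After 'converts': P(A) = 0.5·0.8000 / (0.5·0.8000 + 0.75·0.2000) ≈ 0.7273
After 'converts': P(A) = 0.5·0.7273 / (0.5·0.7273 + 0.75·0.2727) ≈ 0.6400
After 'converts': P(A) = 0.5·0.6400 / (0.5·0.6400 + 0.75·0.3600) ≈ 0.5424
After 'converts': P(A) = 0.5·0.5424 / (0.5·0.5424 + 0.75·0.4576) ≈ 0.4414
After 'does not convert': P(A) = 0.5·0.4414 / (0.5·0.4414 + 0.25·0.5586) ≈ 0.6124

0.612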